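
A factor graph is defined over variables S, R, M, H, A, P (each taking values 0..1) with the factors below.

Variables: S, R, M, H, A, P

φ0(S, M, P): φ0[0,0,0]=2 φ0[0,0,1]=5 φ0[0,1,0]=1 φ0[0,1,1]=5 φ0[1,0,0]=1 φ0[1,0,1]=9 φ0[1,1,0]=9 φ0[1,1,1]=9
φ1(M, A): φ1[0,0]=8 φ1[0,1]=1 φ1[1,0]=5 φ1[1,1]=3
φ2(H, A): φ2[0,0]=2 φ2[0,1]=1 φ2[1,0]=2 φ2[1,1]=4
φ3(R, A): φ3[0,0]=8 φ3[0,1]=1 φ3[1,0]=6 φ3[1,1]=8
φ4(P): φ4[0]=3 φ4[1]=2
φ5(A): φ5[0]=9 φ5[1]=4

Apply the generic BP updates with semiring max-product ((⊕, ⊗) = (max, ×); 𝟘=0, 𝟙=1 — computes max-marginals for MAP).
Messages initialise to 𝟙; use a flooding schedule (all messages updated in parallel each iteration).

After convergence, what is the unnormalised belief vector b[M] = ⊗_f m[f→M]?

b[M] = [20736, 19440]

init: all messages = 𝟙 over 2 values
r1 m[φ0→S] = [5, 9]
r1 m[φ0→M] = [9, 9]
r1 m[φ0→P] = [9, 9]
r1 m[φ1→M] = [8, 5]
r1 m[φ1→A] = [8, 3]
r1 m[φ2→H] = [2, 4]
r1 m[φ2→A] = [2, 4]
r1 m[φ3→R] = [8, 8]
r1 m[φ3→A] = [8, 8]
r1 m[φ4→P] = [3, 2]
r1 m[φ5→A] = [9, 4]
r1 m[S→φ0] = [1, 1]
r1 m[R→φ3] = [1, 1]
r1 m[M→φ0] = [1, 1]
r1 m[M→φ1] = [1, 1]
r1 m[H→φ2] = [1, 1]
r1 m[A→φ1] = [1, 1]
r1 m[A→φ2] = [1, 1]
r1 m[A→φ3] = [1, 1]
r1 m[A→φ5] = [1, 1]
r1 m[P→φ0] = [1, 1]
r1 m[P→φ4] = [1, 1]
r2 m[φ0→S] = [5, 9]
r2 m[φ0→M] = [9, 9]
r2 m[φ0→P] = [9, 9]
r2 m[φ1→M] = [8, 5]
r2 m[φ1→A] = [8, 3]
r2 m[φ2→H] = [2, 4]
r2 m[φ2→A] = [2, 4]
r2 m[φ3→R] = [8, 8]
r2 m[φ3→A] = [8, 8]
r2 m[φ4→P] = [3, 2]
r2 m[φ5→A] = [9, 4]
r2 m[S→φ0] = [1, 1]
r2 m[R→φ3] = [1, 1]
r2 m[M→φ0] = [8, 5]
r2 m[M→φ1] = [9, 9]
r2 m[H→φ2] = [1, 1]
r2 m[A→φ1] = [144, 128]
r2 m[A→φ2] = [576, 96]
r2 m[A→φ3] = [144, 48]
r2 m[A→φ5] = [128, 96]
r2 m[P→φ0] = [3, 2]
r2 m[P→φ4] = [9, 9]
r3 m[φ0→S] = [80, 144]
r3 m[φ0→M] = [18, 27]
r3 m[φ0→P] = [45, 72]
r3 m[φ1→M] = [1152, 720]
r3 m[φ1→A] = [72, 27]
r3 m[φ2→H] = [1152, 1152]
r3 m[φ2→A] = [2, 4]
r3 m[φ3→R] = [1152, 864]
r3 m[φ3→A] = [8, 8]
r3 m[φ4→P] = [3, 2]
r3 m[φ5→A] = [9, 4]
r3 m[S→φ0] = [1, 1]
r3 m[R→φ3] = [1, 1]
r3 m[M→φ0] = [8, 5]
r3 m[M→φ1] = [9, 9]
r3 m[H→φ2] = [1, 1]
r3 m[A→φ1] = [144, 128]
r3 m[A→φ2] = [576, 96]
r3 m[A→φ3] = [144, 48]
r3 m[A→φ5] = [128, 96]
r3 m[P→φ0] = [3, 2]
r3 m[P→φ4] = [9, 9]
r4 m[φ0→S] = [80, 144]
r4 m[φ0→M] = [18, 27]
r4 m[φ0→P] = [45, 72]
r4 m[φ1→M] = [1152, 720]
r4 m[φ1→A] = [72, 27]
r4 m[φ2→H] = [1152, 1152]
r4 m[φ2→A] = [2, 4]
r4 m[φ3→R] = [1152, 864]
r4 m[φ3→A] = [8, 8]
r4 m[φ4→P] = [3, 2]
r4 m[φ5→A] = [9, 4]
r4 m[S→φ0] = [1, 1]
r4 m[R→φ3] = [1, 1]
r4 m[M→φ0] = [1152, 720]
r4 m[M→φ1] = [18, 27]
r4 m[H→φ2] = [1, 1]
r4 m[A→φ1] = [144, 128]
r4 m[A→φ2] = [5184, 864]
r4 m[A→φ3] = [1296, 432]
r4 m[A→φ5] = [1152, 864]
r4 m[P→φ0] = [3, 2]
r4 m[P→φ4] = [45, 72]
r5 m[φ0→S] = [11520, 20736]
r5 m[φ0→M] = [18, 27]
r5 m[φ0→P] = [6480, 10368]
r5 m[φ1→M] = [1152, 720]
r5 m[φ1→A] = [144, 81]
r5 m[φ2→H] = [10368, 10368]
r5 m[φ2→A] = [2, 4]
r5 m[φ3→R] = [10368, 7776]
r5 m[φ3→A] = [8, 8]
r5 m[φ4→P] = [3, 2]
r5 m[φ5→A] = [9, 4]
r5 m[S→φ0] = [1, 1]
r5 m[R→φ3] = [1, 1]
r5 m[M→φ0] = [1152, 720]
r5 m[M→φ1] = [18, 27]
r5 m[H→φ2] = [1, 1]
r5 m[A→φ1] = [144, 128]
r5 m[A→φ2] = [5184, 864]
r5 m[A→φ3] = [1296, 432]
r5 m[A→φ5] = [1152, 864]
r5 m[P→φ0] = [3, 2]
r5 m[P→φ4] = [45, 72]
r6 m[φ0→S] = [11520, 20736]
r6 m[φ0→M] = [18, 27]
r6 m[φ0→P] = [6480, 10368]
r6 m[φ1→M] = [1152, 720]
r6 m[φ1→A] = [144, 81]
r6 m[φ2→H] = [10368, 10368]
r6 m[φ2→A] = [2, 4]
r6 m[φ3→R] = [10368, 7776]
r6 m[φ3→A] = [8, 8]
r6 m[φ4→P] = [3, 2]
r6 m[φ5→A] = [9, 4]
r6 m[S→φ0] = [1, 1]
r6 m[R→φ3] = [1, 1]
r6 m[M→φ0] = [1152, 720]
r6 m[M→φ1] = [18, 27]
r6 m[H→φ2] = [1, 1]
r6 m[A→φ1] = [144, 128]
r6 m[A→φ2] = [10368, 2592]
r6 m[A→φ3] = [2592, 1296]
r6 m[A→φ5] = [2304, 2592]
r6 m[P→φ0] = [3, 2]
r6 m[P→φ4] = [6480, 10368]
r7 m[φ0→S] = [11520, 20736]
r7 m[φ0→M] = [18, 27]
r7 m[φ0→P] = [6480, 10368]
r7 m[φ1→M] = [1152, 720]
r7 m[φ1→A] = [144, 81]
r7 m[φ2→H] = [20736, 20736]
r7 m[φ2→A] = [2, 4]
r7 m[φ3→R] = [20736, 15552]
r7 m[φ3→A] = [8, 8]
r7 m[φ4→P] = [3, 2]
r7 m[φ5→A] = [9, 4]
r7 m[S→φ0] = [1, 1]
r7 m[R→φ3] = [1, 1]
r7 m[M→φ0] = [1152, 720]
r7 m[M→φ1] = [18, 27]
r7 m[H→φ2] = [1, 1]
r7 m[A→φ1] = [144, 128]
r7 m[A→φ2] = [10368, 2592]
r7 m[A→φ3] = [2592, 1296]
r7 m[A→φ5] = [2304, 2592]
r7 m[P→φ0] = [3, 2]
r7 m[P→φ4] = [6480, 10368]
r8 m[φ0→S] = [11520, 20736]
r8 m[φ0→M] = [18, 27]
r8 m[φ0→P] = [6480, 10368]
r8 m[φ1→M] = [1152, 720]
r8 m[φ1→A] = [144, 81]
r8 m[φ2→H] = [20736, 20736]
r8 m[φ2→A] = [2, 4]
r8 m[φ3→R] = [20736, 15552]
r8 m[φ3→A] = [8, 8]
r8 m[φ4→P] = [3, 2]
r8 m[φ5→A] = [9, 4]
r8 m[S→φ0] = [1, 1]
r8 m[R→φ3] = [1, 1]
r8 m[M→φ0] = [1152, 720]
r8 m[M→φ1] = [18, 27]
r8 m[H→φ2] = [1, 1]
r8 m[A→φ1] = [144, 128]
r8 m[A→φ2] = [10368, 2592]
r8 m[A→φ3] = [2592, 1296]
r8 m[A→φ5] = [2304, 2592]
r8 m[P→φ0] = [3, 2]
r8 m[P→φ4] = [6480, 10368]
fixed point reached at round 8
b[M] = ⊗ incoming = [20736, 19440]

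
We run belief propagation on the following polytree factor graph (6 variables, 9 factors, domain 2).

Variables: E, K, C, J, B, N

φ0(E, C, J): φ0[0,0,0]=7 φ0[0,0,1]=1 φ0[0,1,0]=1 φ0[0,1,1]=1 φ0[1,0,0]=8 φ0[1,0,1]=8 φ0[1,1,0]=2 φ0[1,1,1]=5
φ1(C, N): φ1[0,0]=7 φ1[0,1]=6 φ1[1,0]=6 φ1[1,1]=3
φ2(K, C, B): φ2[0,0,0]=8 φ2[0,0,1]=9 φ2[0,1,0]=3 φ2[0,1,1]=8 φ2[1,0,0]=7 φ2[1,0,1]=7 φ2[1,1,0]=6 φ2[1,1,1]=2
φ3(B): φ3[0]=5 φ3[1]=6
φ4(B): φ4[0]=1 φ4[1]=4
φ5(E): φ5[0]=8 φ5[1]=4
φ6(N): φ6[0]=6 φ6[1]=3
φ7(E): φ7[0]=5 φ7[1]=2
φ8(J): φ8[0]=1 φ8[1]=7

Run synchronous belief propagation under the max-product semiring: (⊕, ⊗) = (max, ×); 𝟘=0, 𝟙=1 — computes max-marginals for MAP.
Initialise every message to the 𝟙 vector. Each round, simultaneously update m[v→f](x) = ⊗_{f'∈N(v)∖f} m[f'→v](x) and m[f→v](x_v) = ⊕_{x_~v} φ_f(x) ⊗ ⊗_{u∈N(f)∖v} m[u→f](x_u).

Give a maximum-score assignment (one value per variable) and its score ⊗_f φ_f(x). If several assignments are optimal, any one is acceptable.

assignment: (E=1, K=0, C=0, J=1, B=1, N=0); score = 4064256

init: all messages = 𝟙 over 2 values
r1 m[φ0→E] = [7, 8]
r1 m[φ0→C] = [8, 5]
r1 m[φ0→J] = [8, 8]
r1 m[φ1→C] = [7, 6]
r1 m[φ1→N] = [7, 6]
r1 m[φ2→K] = [9, 7]
r1 m[φ2→C] = [9, 8]
r1 m[φ2→B] = [8, 9]
r1 m[φ3→B] = [5, 6]
r1 m[φ4→B] = [1, 4]
r1 m[φ5→E] = [8, 4]
r1 m[φ6→N] = [6, 3]
r1 m[φ7→E] = [5, 2]
r1 m[φ8→J] = [1, 7]
r1 m[E→φ0] = [1, 1]
r1 m[E→φ5] = [1, 1]
r1 m[E→φ7] = [1, 1]
r1 m[K→φ2] = [1, 1]
r1 m[C→φ0] = [1, 1]
r1 m[C→φ1] = [1, 1]
r1 m[C→φ2] = [1, 1]
r1 m[J→φ0] = [1, 1]
r1 m[J→φ8] = [1, 1]
r1 m[B→φ2] = [1, 1]
r1 m[B→φ3] = [1, 1]
r1 m[B→φ4] = [1, 1]
r1 m[N→φ1] = [1, 1]
r1 m[N→φ6] = [1, 1]
r2 m[φ0→E] = [7, 8]
r2 m[φ0→C] = [8, 5]
r2 m[φ0→J] = [8, 8]
r2 m[φ1→C] = [7, 6]
r2 m[φ1→N] = [7, 6]
r2 m[φ2→K] = [9, 7]
r2 m[φ2→C] = [9, 8]
r2 m[φ2→B] = [8, 9]
r2 m[φ3→B] = [5, 6]
r2 m[φ4→B] = [1, 4]
r2 m[φ5→E] = [8, 4]
r2 m[φ6→N] = [6, 3]
r2 m[φ7→E] = [5, 2]
r2 m[φ8→J] = [1, 7]
r2 m[E→φ0] = [40, 8]
r2 m[E→φ5] = [35, 16]
r2 m[E→φ7] = [56, 32]
r2 m[K→φ2] = [1, 1]
r2 m[C→φ0] = [63, 48]
r2 m[C→φ1] = [72, 40]
r2 m[C→φ2] = [56, 30]
r2 m[J→φ0] = [1, 7]
r2 m[J→φ8] = [8, 8]
r2 m[B→φ2] = [5, 24]
r2 m[B→φ3] = [8, 36]
r2 m[B→φ4] = [40, 54]
r2 m[N→φ1] = [6, 3]
r2 m[N→φ6] = [7, 6]
r3 m[φ0→E] = [441, 3528]
r3 m[φ0→C] = [448, 280]
r3 m[φ0→J] = [17640, 4032]
r3 m[φ1→C] = [42, 36]
r3 m[φ1→N] = [504, 432]
r3 m[φ2→K] = [12096, 9408]
r3 m[φ2→C] = [216, 192]
r3 m[φ2→B] = [448, 504]
r3 m[φ3→B] = [5, 6]
r3 m[φ4→B] = [1, 4]
r3 m[φ5→E] = [8, 4]
r3 m[φ6→N] = [6, 3]
r3 m[φ7→E] = [5, 2]
r3 m[φ8→J] = [1, 7]
r3 m[E→φ0] = [40, 8]
r3 m[E→φ5] = [35, 16]
r3 m[E→φ7] = [56, 32]
r3 m[K→φ2] = [1, 1]
r3 m[C→φ0] = [63, 48]
r3 m[C→φ1] = [72, 40]
r3 m[C→φ2] = [56, 30]
r3 m[J→φ0] = [1, 7]
r3 m[J→φ8] = [8, 8]
r3 m[B→φ2] = [5, 24]
r3 m[B→φ3] = [8, 36]
r3 m[B→φ4] = [40, 54]
r3 m[N→φ1] = [6, 3]
r3 m[N→φ6] = [7, 6]
r4 m[φ0→E] = [441, 3528]
r4 m[φ0→C] = [448, 280]
r4 m[φ0→J] = [17640, 4032]
r4 m[φ1→C] = [42, 36]
r4 m[φ1→N] = [504, 432]
r4 m[φ2→K] = [12096, 9408]
r4 m[φ2→C] = [216, 192]
r4 m[φ2→B] = [448, 504]
r4 m[φ3→B] = [5, 6]
r4 m[φ4→B] = [1, 4]
r4 m[φ5→E] = [8, 4]
r4 m[φ6→N] = [6, 3]
r4 m[φ7→E] = [5, 2]
r4 m[φ8→J] = [1, 7]
r4 m[E→φ0] = [40, 8]
r4 m[E→φ5] = [2205, 7056]
r4 m[E→φ7] = [3528, 14112]
r4 m[K→φ2] = [1, 1]
r4 m[C→φ0] = [9072, 6912]
r4 m[C→φ1] = [96768, 53760]
r4 m[C→φ2] = [18816, 10080]
r4 m[J→φ0] = [1, 7]
r4 m[J→φ8] = [17640, 4032]
r4 m[B→φ2] = [5, 24]
r4 m[B→φ3] = [448, 2016]
r4 m[B→φ4] = [2240, 3024]
r4 m[N→φ1] = [6, 3]
r4 m[N→φ6] = [504, 432]
r5 m[φ0→E] = [63504, 508032]
r5 m[φ0→C] = [448, 280]
r5 m[φ0→J] = [2540160, 580608]
r5 m[φ1→C] = [42, 36]
r5 m[φ1→N] = [677376, 580608]
r5 m[φ2→K] = [4064256, 3161088]
r5 m[φ2→C] = [216, 192]
r5 m[φ2→B] = [150528, 169344]
r5 m[φ3→B] = [5, 6]
r5 m[φ4→B] = [1, 4]
r5 m[φ5→E] = [8, 4]
r5 m[φ6→N] = [6, 3]
r5 m[φ7→E] = [5, 2]
r5 m[φ8→J] = [1, 7]
r5 m[E→φ0] = [40, 8]
r5 m[E→φ5] = [2205, 7056]
r5 m[E→φ7] = [3528, 14112]
r5 m[K→φ2] = [1, 1]
r5 m[C→φ0] = [9072, 6912]
r5 m[C→φ1] = [96768, 53760]
r5 m[C→φ2] = [18816, 10080]
r5 m[J→φ0] = [1, 7]
r5 m[J→φ8] = [17640, 4032]
r5 m[B→φ2] = [5, 24]
r5 m[B→φ3] = [448, 2016]
r5 m[B→φ4] = [2240, 3024]
r5 m[N→φ1] = [6, 3]
r5 m[N→φ6] = [504, 432]
r6 m[φ0→E] = [63504, 508032]
r6 m[φ0→C] = [448, 280]
r6 m[φ0→J] = [2540160, 580608]
r6 m[φ1→C] = [42, 36]
r6 m[φ1→N] = [677376, 580608]
r6 m[φ2→K] = [4064256, 3161088]
r6 m[φ2→C] = [216, 192]
r6 m[φ2→B] = [150528, 169344]
r6 m[φ3→B] = [5, 6]
r6 m[φ4→B] = [1, 4]
r6 m[φ5→E] = [8, 4]
r6 m[φ6→N] = [6, 3]
r6 m[φ7→E] = [5, 2]
r6 m[φ8→J] = [1, 7]
r6 m[E→φ0] = [40, 8]
r6 m[E→φ5] = [317520, 1016064]
r6 m[E→φ7] = [508032, 2032128]
r6 m[K→φ2] = [1, 1]
r6 m[C→φ0] = [9072, 6912]
r6 m[C→φ1] = [96768, 53760]
r6 m[C→φ2] = [18816, 10080]
r6 m[J→φ0] = [1, 7]
r6 m[J→φ8] = [2540160, 580608]
r6 m[B→φ2] = [5, 24]
r6 m[B→φ3] = [150528, 677376]
r6 m[B→φ4] = [752640, 1016064]
r6 m[N→φ1] = [6, 3]
r6 m[N→φ6] = [677376, 580608]
r7 m[φ0→E] = [63504, 508032]
r7 m[φ0→C] = [448, 280]
r7 m[φ0→J] = [2540160, 580608]
r7 m[φ1→C] = [42, 36]
r7 m[φ1→N] = [677376, 580608]
r7 m[φ2→K] = [4064256, 3161088]
r7 m[φ2→C] = [216, 192]
r7 m[φ2→B] = [150528, 169344]
r7 m[φ3→B] = [5, 6]
r7 m[φ4→B] = [1, 4]
r7 m[φ5→E] = [8, 4]
r7 m[φ6→N] = [6, 3]
r7 m[φ7→E] = [5, 2]
r7 m[φ8→J] = [1, 7]
r7 m[E→φ0] = [40, 8]
r7 m[E→φ5] = [317520, 1016064]
r7 m[E→φ7] = [508032, 2032128]
r7 m[K→φ2] = [1, 1]
r7 m[C→φ0] = [9072, 6912]
r7 m[C→φ1] = [96768, 53760]
r7 m[C→φ2] = [18816, 10080]
r7 m[J→φ0] = [1, 7]
r7 m[J→φ8] = [2540160, 580608]
r7 m[B→φ2] = [5, 24]
r7 m[B→φ3] = [150528, 677376]
r7 m[B→φ4] = [752640, 1016064]
r7 m[N→φ1] = [6, 3]
r7 m[N→φ6] = [677376, 580608]
fixed point reached at round 7
traceback from E: (E=1, K=0, C=0, J=1, B=1, N=0), score=4064256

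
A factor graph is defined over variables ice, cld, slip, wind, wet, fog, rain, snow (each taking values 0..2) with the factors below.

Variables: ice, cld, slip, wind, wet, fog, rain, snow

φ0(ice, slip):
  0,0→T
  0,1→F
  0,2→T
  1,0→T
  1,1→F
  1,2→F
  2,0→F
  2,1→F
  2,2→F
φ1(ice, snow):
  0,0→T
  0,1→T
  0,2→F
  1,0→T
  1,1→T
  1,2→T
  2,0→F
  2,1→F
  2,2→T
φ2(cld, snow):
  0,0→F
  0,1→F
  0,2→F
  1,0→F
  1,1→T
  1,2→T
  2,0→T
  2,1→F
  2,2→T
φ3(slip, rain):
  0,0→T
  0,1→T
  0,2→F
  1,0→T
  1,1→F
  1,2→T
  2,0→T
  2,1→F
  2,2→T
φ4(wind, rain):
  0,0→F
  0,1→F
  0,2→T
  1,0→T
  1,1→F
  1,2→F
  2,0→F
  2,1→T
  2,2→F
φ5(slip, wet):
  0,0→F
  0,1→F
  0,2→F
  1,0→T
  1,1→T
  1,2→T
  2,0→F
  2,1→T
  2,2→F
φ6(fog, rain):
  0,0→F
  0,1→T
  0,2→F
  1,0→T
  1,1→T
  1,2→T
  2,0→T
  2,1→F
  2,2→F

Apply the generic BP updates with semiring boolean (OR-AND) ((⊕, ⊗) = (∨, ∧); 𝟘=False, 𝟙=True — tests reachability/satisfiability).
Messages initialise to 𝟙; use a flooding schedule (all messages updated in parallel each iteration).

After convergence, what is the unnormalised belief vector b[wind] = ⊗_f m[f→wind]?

b[wind] = [T, T, F]

init: all messages = 𝟙 over 3 values
r1 m[φ0→ice] = [T, T, F]
r1 m[φ0→slip] = [T, F, T]
r1 m[φ1→ice] = [T, T, T]
r1 m[φ1→snow] = [T, T, T]
r1 m[φ2→cld] = [F, T, T]
r1 m[φ2→snow] = [T, T, T]
r1 m[φ3→slip] = [T, T, T]
r1 m[φ3→rain] = [T, T, T]
r1 m[φ4→wind] = [T, T, T]
r1 m[φ4→rain] = [T, T, T]
r1 m[φ5→slip] = [F, T, T]
r1 m[φ5→wet] = [T, T, T]
r1 m[φ6→fog] = [T, T, T]
r1 m[φ6→rain] = [T, T, T]
r1 m[ice→φ0] = [T, T, T]
r1 m[ice→φ1] = [T, T, T]
r1 m[cld→φ2] = [T, T, T]
r1 m[slip→φ0] = [T, T, T]
r1 m[slip→φ3] = [T, T, T]
r1 m[slip→φ5] = [T, T, T]
r1 m[wind→φ4] = [T, T, T]
r1 m[wet→φ5] = [T, T, T]
r1 m[fog→φ6] = [T, T, T]
r1 m[rain→φ3] = [T, T, T]
r1 m[rain→φ4] = [T, T, T]
r1 m[rain→φ6] = [T, T, T]
r1 m[snow→φ1] = [T, T, T]
r1 m[snow→φ2] = [T, T, T]
r2 m[φ0→ice] = [T, T, F]
r2 m[φ0→slip] = [T, F, T]
r2 m[φ1→ice] = [T, T, T]
r2 m[φ1→snow] = [T, T, T]
r2 m[φ2→cld] = [F, T, T]
r2 m[φ2→snow] = [T, T, T]
r2 m[φ3→slip] = [T, T, T]
r2 m[φ3→rain] = [T, T, T]
r2 m[φ4→wind] = [T, T, T]
r2 m[φ4→rain] = [T, T, T]
r2 m[φ5→slip] = [F, T, T]
r2 m[φ5→wet] = [T, T, T]
r2 m[φ6→fog] = [T, T, T]
r2 m[φ6→rain] = [T, T, T]
r2 m[ice→φ0] = [T, T, T]
r2 m[ice→φ1] = [T, T, F]
r2 m[cld→φ2] = [T, T, T]
r2 m[slip→φ0] = [F, T, T]
r2 m[slip→φ3] = [F, F, T]
r2 m[slip→φ5] = [T, F, T]
r2 m[wind→φ4] = [T, T, T]
r2 m[wet→φ5] = [T, T, T]
r2 m[fog→φ6] = [T, T, T]
r2 m[rain→φ3] = [T, T, T]
r2 m[rain→φ4] = [T, T, T]
r2 m[rain→φ6] = [T, T, T]
r2 m[snow→φ1] = [T, T, T]
r2 m[snow→φ2] = [T, T, T]
r3 m[φ0→ice] = [T, F, F]
r3 m[φ0→slip] = [T, F, T]
r3 m[φ1→ice] = [T, T, T]
r3 m[φ1→snow] = [T, T, T]
r3 m[φ2→cld] = [F, T, T]
r3 m[φ2→snow] = [T, T, T]
r3 m[φ3→slip] = [T, T, T]
r3 m[φ3→rain] = [T, F, T]
r3 m[φ4→wind] = [T, T, T]
r3 m[φ4→rain] = [T, T, T]
r3 m[φ5→slip] = [F, T, T]
r3 m[φ5→wet] = [F, T, F]
r3 m[φ6→fog] = [T, T, T]
r3 m[φ6→rain] = [T, T, T]
r3 m[ice→φ0] = [T, T, T]
r3 m[ice→φ1] = [T, T, F]
r3 m[cld→φ2] = [T, T, T]
r3 m[slip→φ0] = [F, T, T]
r3 m[slip→φ3] = [F, F, T]
r3 m[slip→φ5] = [T, F, T]
r3 m[wind→φ4] = [T, T, T]
r3 m[wet→φ5] = [T, T, T]
r3 m[fog→φ6] = [T, T, T]
r3 m[rain→φ3] = [T, T, T]
r3 m[rain→φ4] = [T, T, T]
r3 m[rain→φ6] = [T, T, T]
r3 m[snow→φ1] = [T, T, T]
r3 m[snow→φ2] = [T, T, T]
r4 m[φ0→ice] = [T, F, F]
r4 m[φ0→slip] = [T, F, T]
r4 m[φ1→ice] = [T, T, T]
r4 m[φ1→snow] = [T, T, T]
r4 m[φ2→cld] = [F, T, T]
r4 m[φ2→snow] = [T, T, T]
r4 m[φ3→slip] = [T, T, T]
r4 m[φ3→rain] = [T, F, T]
r4 m[φ4→wind] = [T, T, T]
r4 m[φ4→rain] = [T, T, T]
r4 m[φ5→slip] = [F, T, T]
r4 m[φ5→wet] = [F, T, F]
r4 m[φ6→fog] = [T, T, T]
r4 m[φ6→rain] = [T, T, T]
r4 m[ice→φ0] = [T, T, T]
r4 m[ice→φ1] = [T, F, F]
r4 m[cld→φ2] = [T, T, T]
r4 m[slip→φ0] = [F, T, T]
r4 m[slip→φ3] = [F, F, T]
r4 m[slip→φ5] = [T, F, T]
r4 m[wind→φ4] = [T, T, T]
r4 m[wet→φ5] = [T, T, T]
r4 m[fog→φ6] = [T, T, T]
r4 m[rain→φ3] = [T, T, T]
r4 m[rain→φ4] = [T, F, T]
r4 m[rain→φ6] = [T, F, T]
r4 m[snow→φ1] = [T, T, T]
r4 m[snow→φ2] = [T, T, T]
r5 m[φ0→ice] = [T, F, F]
r5 m[φ0→slip] = [T, F, T]
r5 m[φ1→ice] = [T, T, T]
r5 m[φ1→snow] = [T, T, F]
r5 m[φ2→cld] = [F, T, T]
r5 m[φ2→snow] = [T, T, T]
r5 m[φ3→slip] = [T, T, T]
r5 m[φ3→rain] = [T, F, T]
r5 m[φ4→wind] = [T, T, F]
r5 m[φ4→rain] = [T, T, T]
r5 m[φ5→slip] = [F, T, T]
r5 m[φ5→wet] = [F, T, F]
r5 m[φ6→fog] = [F, T, T]
r5 m[φ6→rain] = [T, T, T]
r5 m[ice→φ0] = [T, T, T]
r5 m[ice→φ1] = [T, F, F]
r5 m[cld→φ2] = [T, T, T]
r5 m[slip→φ0] = [F, T, T]
r5 m[slip→φ3] = [F, F, T]
r5 m[slip→φ5] = [T, F, T]
r5 m[wind→φ4] = [T, T, T]
r5 m[wet→φ5] = [T, T, T]
r5 m[fog→φ6] = [T, T, T]
r5 m[rain→φ3] = [T, T, T]
r5 m[rain→φ4] = [T, F, T]
r5 m[rain→φ6] = [T, F, T]
r5 m[snow→φ1] = [T, T, T]
r5 m[snow→φ2] = [T, T, T]
r6 m[φ0→ice] = [T, F, F]
r6 m[φ0→slip] = [T, F, T]
r6 m[φ1→ice] = [T, T, T]
r6 m[φ1→snow] = [T, T, F]
r6 m[φ2→cld] = [F, T, T]
r6 m[φ2→snow] = [T, T, T]
r6 m[φ3→slip] = [T, T, T]
r6 m[φ3→rain] = [T, F, T]
r6 m[φ4→wind] = [T, T, F]
r6 m[φ4→rain] = [T, T, T]
r6 m[φ5→slip] = [F, T, T]
r6 m[φ5→wet] = [F, T, F]
r6 m[φ6→fog] = [F, T, T]
r6 m[φ6→rain] = [T, T, T]
r6 m[ice→φ0] = [T, T, T]
r6 m[ice→φ1] = [T, F, F]
r6 m[cld→φ2] = [T, T, T]
r6 m[slip→φ0] = [F, T, T]
r6 m[slip→φ3] = [F, F, T]
r6 m[slip→φ5] = [T, F, T]
r6 m[wind→φ4] = [T, T, T]
r6 m[wet→φ5] = [T, T, T]
r6 m[fog→φ6] = [T, T, T]
r6 m[rain→φ3] = [T, T, T]
r6 m[rain→φ4] = [T, F, T]
r6 m[rain→φ6] = [T, F, T]
r6 m[snow→φ1] = [T, T, T]
r6 m[snow→φ2] = [T, T, F]
r7 m[φ0→ice] = [T, F, F]
r7 m[φ0→slip] = [T, F, T]
r7 m[φ1→ice] = [T, T, T]
r7 m[φ1→snow] = [T, T, F]
r7 m[φ2→cld] = [F, T, T]
r7 m[φ2→snow] = [T, T, T]
r7 m[φ3→slip] = [T, T, T]
r7 m[φ3→rain] = [T, F, T]
r7 m[φ4→wind] = [T, T, F]
r7 m[φ4→rain] = [T, T, T]
r7 m[φ5→slip] = [F, T, T]
r7 m[φ5→wet] = [F, T, F]
r7 m[φ6→fog] = [F, T, T]
r7 m[φ6→rain] = [T, T, T]
r7 m[ice→φ0] = [T, T, T]
r7 m[ice→φ1] = [T, F, F]
r7 m[cld→φ2] = [T, T, T]
r7 m[slip→φ0] = [F, T, T]
r7 m[slip→φ3] = [F, F, T]
r7 m[slip→φ5] = [T, F, T]
r7 m[wind→φ4] = [T, T, T]
r7 m[wet→φ5] = [T, T, T]
r7 m[fog→φ6] = [T, T, T]
r7 m[rain→φ3] = [T, T, T]
r7 m[rain→φ4] = [T, F, T]
r7 m[rain→φ6] = [T, F, T]
r7 m[snow→φ1] = [T, T, T]
r7 m[snow→φ2] = [T, T, F]
fixed point reached at round 7
b[wind] = ⊗ incoming = [T, T, F]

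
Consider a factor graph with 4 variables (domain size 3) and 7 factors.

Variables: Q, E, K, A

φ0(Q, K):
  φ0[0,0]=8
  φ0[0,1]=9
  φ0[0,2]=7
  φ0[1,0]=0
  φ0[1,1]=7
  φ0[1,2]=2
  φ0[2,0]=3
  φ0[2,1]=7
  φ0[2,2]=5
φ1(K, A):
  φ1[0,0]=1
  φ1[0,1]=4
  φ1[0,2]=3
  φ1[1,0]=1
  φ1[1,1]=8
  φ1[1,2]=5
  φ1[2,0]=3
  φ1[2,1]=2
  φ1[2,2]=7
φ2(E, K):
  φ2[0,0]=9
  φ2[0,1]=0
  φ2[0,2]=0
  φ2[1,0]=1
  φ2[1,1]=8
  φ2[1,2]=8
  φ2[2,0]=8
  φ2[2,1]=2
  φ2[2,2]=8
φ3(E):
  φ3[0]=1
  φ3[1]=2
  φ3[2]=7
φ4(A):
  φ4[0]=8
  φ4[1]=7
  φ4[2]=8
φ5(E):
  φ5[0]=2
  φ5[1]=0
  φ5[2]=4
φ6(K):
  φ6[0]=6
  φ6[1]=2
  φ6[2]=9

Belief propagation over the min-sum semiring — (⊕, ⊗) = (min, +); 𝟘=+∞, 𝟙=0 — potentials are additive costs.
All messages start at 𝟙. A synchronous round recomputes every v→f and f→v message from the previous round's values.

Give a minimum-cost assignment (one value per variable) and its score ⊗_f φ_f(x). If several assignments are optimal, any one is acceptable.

init: all messages = 𝟙 over 3 values
r1 m[φ0→Q] = [7, 0, 3]
r1 m[φ0→K] = [0, 7, 2]
r1 m[φ1→K] = [1, 1, 2]
r1 m[φ1→A] = [1, 2, 3]
r1 m[φ2→E] = [0, 1, 2]
r1 m[φ2→K] = [1, 0, 0]
r1 m[φ3→E] = [1, 2, 7]
r1 m[φ4→A] = [8, 7, 8]
r1 m[φ5→E] = [2, 0, 4]
r1 m[φ6→K] = [6, 2, 9]
r1 m[Q→φ0] = [0, 0, 0]
r1 m[E→φ2] = [0, 0, 0]
r1 m[E→φ3] = [0, 0, 0]
r1 m[E→φ5] = [0, 0, 0]
r1 m[K→φ0] = [0, 0, 0]
r1 m[K→φ1] = [0, 0, 0]
r1 m[K→φ2] = [0, 0, 0]
r1 m[K→φ6] = [0, 0, 0]
r1 m[A→φ1] = [0, 0, 0]
r1 m[A→φ4] = [0, 0, 0]
r2 m[φ0→Q] = [7, 0, 3]
r2 m[φ0→K] = [0, 7, 2]
r2 m[φ1→K] = [1, 1, 2]
r2 m[φ1→A] = [1, 2, 3]
r2 m[φ2→E] = [0, 1, 2]
r2 m[φ2→K] = [1, 0, 0]
r2 m[φ3→E] = [1, 2, 7]
r2 m[φ4→A] = [8, 7, 8]
r2 m[φ5→E] = [2, 0, 4]
r2 m[φ6→K] = [6, 2, 9]
r2 m[Q→φ0] = [0, 0, 0]
r2 m[E→φ2] = [3, 2, 11]
r2 m[E→φ3] = [2, 1, 6]
r2 m[E→φ5] = [1, 3, 9]
r2 m[K→φ0] = [8, 3, 11]
r2 m[K→φ1] = [7, 9, 11]
r2 m[K→φ2] = [7, 10, 13]
r2 m[K→φ6] = [2, 8, 4]
r2 m[A→φ1] = [8, 7, 8]
r2 m[A→φ4] = [1, 2, 3]
r3 m[φ0→Q] = [12, 8, 10]
r3 m[φ0→K] = [0, 7, 2]
r3 m[φ1→K] = [9, 9, 9]
r3 m[φ1→A] = [8, 11, 10]
r3 m[φ2→E] = [10, 8, 12]
r3 m[φ2→K] = [3, 3, 3]
r3 m[φ3→E] = [1, 2, 7]
r3 m[φ4→A] = [8, 7, 8]
r3 m[φ5→E] = [2, 0, 4]
r3 m[φ6→K] = [6, 2, 9]
r3 m[Q→φ0] = [0, 0, 0]
r3 m[E→φ2] = [3, 2, 11]
r3 m[E→φ3] = [2, 1, 6]
r3 m[E→φ5] = [1, 3, 9]
r3 m[K→φ0] = [8, 3, 11]
r3 m[K→φ1] = [7, 9, 11]
r3 m[K→φ2] = [7, 10, 13]
r3 m[K→φ6] = [2, 8, 4]
r3 m[A→φ1] = [8, 7, 8]
r3 m[A→φ4] = [1, 2, 3]
r4 m[φ0→Q] = [12, 8, 10]
r4 m[φ0→K] = [0, 7, 2]
r4 m[φ1→K] = [9, 9, 9]
r4 m[φ1→A] = [8, 11, 10]
r4 m[φ2→E] = [10, 8, 12]
r4 m[φ2→K] = [3, 3, 3]
r4 m[φ3→E] = [1, 2, 7]
r4 m[φ4→A] = [8, 7, 8]
r4 m[φ5→E] = [2, 0, 4]
r4 m[φ6→K] = [6, 2, 9]
r4 m[Q→φ0] = [0, 0, 0]
r4 m[E→φ2] = [3, 2, 11]
r4 m[E→φ3] = [12, 8, 16]
r4 m[E→φ5] = [11, 10, 19]
r4 m[K→φ0] = [18, 14, 21]
r4 m[K→φ1] = [9, 12, 14]
r4 m[K→φ2] = [15, 18, 20]
r4 m[K→φ6] = [12, 19, 14]
r4 m[A→φ1] = [8, 7, 8]
r4 m[A→φ4] = [8, 11, 10]
r5 m[φ0→Q] = [23, 18, 21]
r5 m[φ0→K] = [0, 7, 2]
r5 m[φ1→K] = [9, 9, 9]
r5 m[φ1→A] = [10, 13, 12]
r5 m[φ2→E] = [18, 16, 20]
r5 m[φ2→K] = [3, 3, 3]
r5 m[φ3→E] = [1, 2, 7]
r5 m[φ4→A] = [8, 7, 8]
r5 m[φ5→E] = [2, 0, 4]
r5 m[φ6→K] = [6, 2, 9]
r5 m[Q→φ0] = [0, 0, 0]
r5 m[E→φ2] = [3, 2, 11]
r5 m[E→φ3] = [12, 8, 16]
r5 m[E→φ5] = [11, 10, 19]
r5 m[K→φ0] = [18, 14, 21]
r5 m[K→φ1] = [9, 12, 14]
r5 m[K→φ2] = [15, 18, 20]
r5 m[K→φ6] = [12, 19, 14]
r5 m[A→φ1] = [8, 7, 8]
r5 m[A→φ4] = [8, 11, 10]
r6 m[φ0→Q] = [23, 18, 21]
r6 m[φ0→K] = [0, 7, 2]
r6 m[φ1→K] = [9, 9, 9]
r6 m[φ1→A] = [10, 13, 12]
r6 m[φ2→E] = [18, 16, 20]
r6 m[φ2→K] = [3, 3, 3]
r6 m[φ3→E] = [1, 2, 7]
r6 m[φ4→A] = [8, 7, 8]
r6 m[φ5→E] = [2, 0, 4]
r6 m[φ6→K] = [6, 2, 9]
r6 m[Q→φ0] = [0, 0, 0]
r6 m[E→φ2] = [3, 2, 11]
r6 m[E→φ3] = [20, 16, 24]
r6 m[E→φ5] = [19, 18, 27]
r6 m[K→φ0] = [18, 14, 21]
r6 m[K→φ1] = [9, 12, 14]
r6 m[K→φ2] = [15, 18, 20]
r6 m[K→φ6] = [12, 19, 14]
r6 m[A→φ1] = [8, 7, 8]
r6 m[A→φ4] = [10, 13, 12]
r7 m[φ0→Q] = [23, 18, 21]
r7 m[φ0→K] = [0, 7, 2]
r7 m[φ1→K] = [9, 9, 9]
r7 m[φ1→A] = [10, 13, 12]
r7 m[φ2→E] = [18, 16, 20]
r7 m[φ2→K] = [3, 3, 3]
r7 m[φ3→E] = [1, 2, 7]
r7 m[φ4→A] = [8, 7, 8]
r7 m[φ5→E] = [2, 0, 4]
r7 m[φ6→K] = [6, 2, 9]
r7 m[Q→φ0] = [0, 0, 0]
r7 m[E→φ2] = [3, 2, 11]
r7 m[E→φ3] = [20, 16, 24]
r7 m[E→φ5] = [19, 18, 27]
r7 m[K→φ0] = [18, 14, 21]
r7 m[K→φ1] = [9, 12, 14]
r7 m[K→φ2] = [15, 18, 20]
r7 m[K→φ6] = [12, 19, 14]
r7 m[A→φ1] = [8, 7, 8]
r7 m[A→φ4] = [10, 13, 12]
fixed point reached at round 7
traceback from Q: (Q=1, E=1, K=0, A=0), score=18

assignment: (Q=1, E=1, K=0, A=0); score = 18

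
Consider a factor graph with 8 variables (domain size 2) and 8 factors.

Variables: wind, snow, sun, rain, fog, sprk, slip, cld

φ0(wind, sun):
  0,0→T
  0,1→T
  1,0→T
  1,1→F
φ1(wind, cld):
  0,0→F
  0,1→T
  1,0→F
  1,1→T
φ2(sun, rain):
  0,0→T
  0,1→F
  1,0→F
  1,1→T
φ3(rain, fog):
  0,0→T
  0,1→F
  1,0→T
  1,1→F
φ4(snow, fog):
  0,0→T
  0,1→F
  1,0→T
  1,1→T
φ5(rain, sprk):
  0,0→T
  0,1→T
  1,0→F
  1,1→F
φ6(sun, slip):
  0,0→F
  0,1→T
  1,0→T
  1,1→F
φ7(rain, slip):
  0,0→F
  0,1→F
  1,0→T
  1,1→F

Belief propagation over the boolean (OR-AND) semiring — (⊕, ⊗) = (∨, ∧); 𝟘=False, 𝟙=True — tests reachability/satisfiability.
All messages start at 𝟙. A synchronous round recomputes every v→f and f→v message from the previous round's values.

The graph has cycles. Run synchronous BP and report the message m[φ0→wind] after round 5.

init: all messages = 𝟙 over 2 values
r1 m[φ0→wind] = [T, T]
r1 m[φ0→sun] = [T, T]
r1 m[φ1→wind] = [T, T]
r1 m[φ1→cld] = [F, T]
r1 m[φ2→sun] = [T, T]
r1 m[φ2→rain] = [T, T]
r1 m[φ3→rain] = [T, T]
r1 m[φ3→fog] = [T, F]
r1 m[φ4→snow] = [T, T]
r1 m[φ4→fog] = [T, T]
r1 m[φ5→rain] = [T, F]
r1 m[φ5→sprk] = [T, T]
r1 m[φ6→sun] = [T, T]
r1 m[φ6→slip] = [T, T]
r1 m[φ7→rain] = [F, T]
r1 m[φ7→slip] = [T, F]
r1 m[wind→φ0] = [T, T]
r1 m[wind→φ1] = [T, T]
r1 m[snow→φ4] = [T, T]
r1 m[sun→φ0] = [T, T]
r1 m[sun→φ2] = [T, T]
r1 m[sun→φ6] = [T, T]
r1 m[rain→φ2] = [T, T]
r1 m[rain→φ3] = [T, T]
r1 m[rain→φ5] = [T, T]
r1 m[rain→φ7] = [T, T]
r1 m[fog→φ3] = [T, T]
r1 m[fog→φ4] = [T, T]
r1 m[sprk→φ5] = [T, T]
r1 m[slip→φ6] = [T, T]
r1 m[slip→φ7] = [T, T]
r1 m[cld→φ1] = [T, T]
r2 m[φ0→wind] = [T, T]
r2 m[φ0→sun] = [T, T]
r2 m[φ1→wind] = [T, T]
r2 m[φ1→cld] = [F, T]
r2 m[φ2→sun] = [T, T]
r2 m[φ2→rain] = [T, T]
r2 m[φ3→rain] = [T, T]
r2 m[φ3→fog] = [T, F]
r2 m[φ4→snow] = [T, T]
r2 m[φ4→fog] = [T, T]
r2 m[φ5→rain] = [T, F]
r2 m[φ5→sprk] = [T, T]
r2 m[φ6→sun] = [T, T]
r2 m[φ6→slip] = [T, T]
r2 m[φ7→rain] = [F, T]
r2 m[φ7→slip] = [T, F]
r2 m[wind→φ0] = [T, T]
r2 m[wind→φ1] = [T, T]
r2 m[snow→φ4] = [T, T]
r2 m[sun→φ0] = [T, T]
r2 m[sun→φ2] = [T, T]
r2 m[sun→φ6] = [T, T]
r2 m[rain→φ2] = [F, F]
r2 m[rain→φ3] = [F, F]
r2 m[rain→φ5] = [F, T]
r2 m[rain→φ7] = [T, F]
r2 m[fog→φ3] = [T, T]
r2 m[fog→φ4] = [T, F]
r2 m[sprk→φ5] = [T, T]
r2 m[slip→φ6] = [T, F]
r2 m[slip→φ7] = [T, T]
r2 m[cld→φ1] = [T, T]
r3 m[φ0→wind] = [T, T]
r3 m[φ0→sun] = [T, T]
r3 m[φ1→wind] = [T, T]
r3 m[φ1→cld] = [F, T]
r3 m[φ2→sun] = [F, F]
r3 m[φ2→rain] = [T, T]
r3 m[φ3→rain] = [T, T]
r3 m[φ3→fog] = [F, F]
r3 m[φ4→snow] = [T, T]
r3 m[φ4→fog] = [T, T]
r3 m[φ5→rain] = [T, F]
r3 m[φ5→sprk] = [F, F]
r3 m[φ6→sun] = [F, T]
r3 m[φ6→slip] = [T, T]
r3 m[φ7→rain] = [F, T]
r3 m[φ7→slip] = [F, F]
r3 m[wind→φ0] = [T, T]
r3 m[wind→φ1] = [T, T]
r3 m[snow→φ4] = [T, T]
r3 m[sun→φ0] = [T, T]
r3 m[sun→φ2] = [T, T]
r3 m[sun→φ6] = [T, T]
r3 m[rain→φ2] = [F, F]
r3 m[rain→φ3] = [F, F]
r3 m[rain→φ5] = [F, T]
r3 m[rain→φ7] = [T, F]
r3 m[fog→φ3] = [T, T]
r3 m[fog→φ4] = [T, F]
r3 m[sprk→φ5] = [T, T]
r3 m[slip→φ6] = [T, F]
r3 m[slip→φ7] = [T, T]
r3 m[cld→φ1] = [T, T]
r4 m[φ0→wind] = [T, T]
r4 m[φ0→sun] = [T, T]
r4 m[φ1→wind] = [T, T]
r4 m[φ1→cld] = [F, T]
r4 m[φ2→sun] = [F, F]
r4 m[φ2→rain] = [T, T]
r4 m[φ3→rain] = [T, T]
r4 m[φ3→fog] = [F, F]
r4 m[φ4→snow] = [T, T]
r4 m[φ4→fog] = [T, T]
r4 m[φ5→rain] = [T, F]
r4 m[φ5→sprk] = [F, F]
r4 m[φ6→sun] = [F, T]
r4 m[φ6→slip] = [T, T]
r4 m[φ7→rain] = [F, T]
r4 m[φ7→slip] = [F, F]
r4 m[wind→φ0] = [T, T]
r4 m[wind→φ1] = [T, T]
r4 m[snow→φ4] = [T, T]
r4 m[sun→φ0] = [F, F]
r4 m[sun→φ2] = [F, T]
r4 m[sun→φ6] = [F, F]
r4 m[rain→φ2] = [F, F]
r4 m[rain→φ3] = [F, F]
r4 m[rain→φ5] = [F, T]
r4 m[rain→φ7] = [T, F]
r4 m[fog→φ3] = [T, T]
r4 m[fog→φ4] = [F, F]
r4 m[sprk→φ5] = [T, T]
r4 m[slip→φ6] = [F, F]
r4 m[slip→φ7] = [T, T]
r4 m[cld→φ1] = [T, T]
r5 m[φ0→wind] = [F, F]
r5 m[φ0→sun] = [T, T]
r5 m[φ1→wind] = [T, T]
r5 m[φ1→cld] = [F, T]
r5 m[φ2→sun] = [F, F]
r5 m[φ2→rain] = [F, T]
r5 m[φ3→rain] = [T, T]
r5 m[φ3→fog] = [F, F]
r5 m[φ4→snow] = [F, F]
r5 m[φ4→fog] = [T, T]
r5 m[φ5→rain] = [T, F]
r5 m[φ5→sprk] = [F, F]
r5 m[φ6→sun] = [F, F]
r5 m[φ6→slip] = [F, F]
r5 m[φ7→rain] = [F, T]
r5 m[φ7→slip] = [F, F]
r5 m[wind→φ0] = [T, T]
r5 m[wind→φ1] = [T, T]
r5 m[snow→φ4] = [T, T]
r5 m[sun→φ0] = [F, F]
r5 m[sun→φ2] = [F, T]
r5 m[sun→φ6] = [F, F]
r5 m[rain→φ2] = [F, F]
r5 m[rain→φ3] = [F, F]
r5 m[rain→φ5] = [F, T]
r5 m[rain→φ7] = [T, F]
r5 m[fog→φ3] = [T, T]
r5 m[fog→φ4] = [F, F]
r5 m[sprk→φ5] = [T, T]
r5 m[slip→φ6] = [F, F]
r5 m[slip→φ7] = [T, T]
r5 m[cld→φ1] = [T, T]

message @ round 5 = [F, F]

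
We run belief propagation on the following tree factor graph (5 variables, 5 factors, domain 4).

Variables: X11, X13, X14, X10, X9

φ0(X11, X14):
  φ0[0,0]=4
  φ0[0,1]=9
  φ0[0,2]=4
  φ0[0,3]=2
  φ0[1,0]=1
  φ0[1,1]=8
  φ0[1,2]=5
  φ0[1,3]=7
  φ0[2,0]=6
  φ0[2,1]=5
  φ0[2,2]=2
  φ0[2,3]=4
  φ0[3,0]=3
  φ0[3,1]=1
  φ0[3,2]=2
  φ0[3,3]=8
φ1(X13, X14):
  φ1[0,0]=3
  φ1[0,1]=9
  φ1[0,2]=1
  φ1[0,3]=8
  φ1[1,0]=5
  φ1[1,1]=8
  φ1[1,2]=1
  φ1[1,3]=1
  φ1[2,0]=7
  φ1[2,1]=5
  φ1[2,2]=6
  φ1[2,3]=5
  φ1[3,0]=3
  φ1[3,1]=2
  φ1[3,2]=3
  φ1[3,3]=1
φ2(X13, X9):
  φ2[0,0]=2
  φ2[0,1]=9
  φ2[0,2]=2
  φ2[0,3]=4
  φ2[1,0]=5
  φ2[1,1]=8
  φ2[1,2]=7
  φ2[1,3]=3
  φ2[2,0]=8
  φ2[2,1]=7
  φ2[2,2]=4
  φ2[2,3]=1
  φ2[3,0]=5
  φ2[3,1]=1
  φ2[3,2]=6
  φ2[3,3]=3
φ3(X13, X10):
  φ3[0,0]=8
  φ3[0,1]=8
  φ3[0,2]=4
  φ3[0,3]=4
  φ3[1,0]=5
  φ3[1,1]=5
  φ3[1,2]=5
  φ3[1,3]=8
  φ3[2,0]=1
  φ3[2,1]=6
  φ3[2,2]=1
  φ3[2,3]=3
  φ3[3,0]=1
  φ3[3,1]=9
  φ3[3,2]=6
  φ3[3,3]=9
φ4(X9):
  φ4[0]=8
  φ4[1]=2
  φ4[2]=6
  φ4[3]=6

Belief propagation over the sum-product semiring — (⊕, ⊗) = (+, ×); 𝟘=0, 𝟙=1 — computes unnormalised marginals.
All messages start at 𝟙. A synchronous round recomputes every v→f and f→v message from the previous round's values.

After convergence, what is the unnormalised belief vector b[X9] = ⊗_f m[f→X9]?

b[X9] = [856864, 360128, 639792, 459648]

init: all messages = 𝟙 over 4 values
r1 m[φ0→X11] = [19, 21, 17, 14]
r1 m[φ0→X14] = [14, 23, 13, 21]
r1 m[φ1→X13] = [21, 15, 23, 9]
r1 m[φ1→X14] = [18, 24, 11, 15]
r1 m[φ2→X13] = [17, 23, 20, 15]
r1 m[φ2→X9] = [20, 25, 19, 11]
r1 m[φ3→X13] = [24, 23, 11, 25]
r1 m[φ3→X10] = [15, 28, 16, 24]
r1 m[φ4→X9] = [8, 2, 6, 6]
r1 m[X11→φ0] = [1, 1, 1, 1]
r1 m[X13→φ1] = [1, 1, 1, 1]
r1 m[X13→φ2] = [1, 1, 1, 1]
r1 m[X13→φ3] = [1, 1, 1, 1]
r1 m[X14→φ0] = [1, 1, 1, 1]
r1 m[X14→φ1] = [1, 1, 1, 1]
r1 m[X10→φ3] = [1, 1, 1, 1]
r1 m[X9→φ2] = [1, 1, 1, 1]
r1 m[X9→φ4] = [1, 1, 1, 1]
r2 m[φ0→X11] = [19, 21, 17, 14]
r2 m[φ0→X14] = [14, 23, 13, 21]
r2 m[φ1→X13] = [21, 15, 23, 9]
r2 m[φ1→X14] = [18, 24, 11, 15]
r2 m[φ2→X13] = [17, 23, 20, 15]
r2 m[φ2→X9] = [20, 25, 19, 11]
r2 m[φ3→X13] = [24, 23, 11, 25]
r2 m[φ3→X10] = [15, 28, 16, 24]
r2 m[φ4→X9] = [8, 2, 6, 6]
r2 m[X11→φ0] = [1, 1, 1, 1]
r2 m[X13→φ1] = [408, 529, 220, 375]
r2 m[X13→φ2] = [504, 345, 253, 225]
r2 m[X13→φ3] = [357, 345, 460, 135]
r2 m[X14→φ0] = [18, 24, 11, 15]
r2 m[X14→φ1] = [14, 23, 13, 21]
r2 m[X10→φ3] = [1, 1, 1, 1]
r2 m[X9→φ2] = [8, 2, 6, 6]
r2 m[X9→φ4] = [20, 25, 19, 11]
r3 m[φ0→X11] = [362, 370, 310, 220]
r3 m[φ0→X14] = [14, 23, 13, 21]
r3 m[φ1→X13] = [430, 288, 396, 148]
r3 m[φ1→X14] = [6534, 9754, 3382, 5268]
r3 m[φ2→X13] = [70, 116, 108, 96]
r3 m[φ2→X9] = [5882, 9292, 5785, 3979]
r3 m[φ3→X13] = [24, 23, 11, 25]
r3 m[φ3→X10] = [5176, 8556, 4423, 6783]
r3 m[φ4→X9] = [8, 2, 6, 6]
r3 m[X11→φ0] = [1, 1, 1, 1]
r3 m[X13→φ1] = [408, 529, 220, 375]
r3 m[X13→φ2] = [504, 345, 253, 225]
r3 m[X13→φ3] = [357, 345, 460, 135]
r3 m[X14→φ0] = [18, 24, 11, 15]
r3 m[X14→φ1] = [14, 23, 13, 21]
r3 m[X10→φ3] = [1, 1, 1, 1]
r3 m[X9→φ2] = [8, 2, 6, 6]
r3 m[X9→φ4] = [20, 25, 19, 11]
r4 m[φ0→X11] = [362, 370, 310, 220]
r4 m[φ0→X14] = [14, 23, 13, 21]
r4 m[φ1→X13] = [430, 288, 396, 148]
r4 m[φ1→X14] = [6534, 9754, 3382, 5268]
r4 m[φ2→X13] = [70, 116, 108, 96]
r4 m[φ2→X9] = [5882, 9292, 5785, 3979]
r4 m[φ3→X13] = [24, 23, 11, 25]
r4 m[φ3→X10] = [5176, 8556, 4423, 6783]
r4 m[φ4→X9] = [8, 2, 6, 6]
r4 m[X11→φ0] = [1, 1, 1, 1]
r4 m[X13→φ1] = [1680, 2668, 1188, 2400]
r4 m[X13→φ2] = [10320, 6624, 4356, 3700]
r4 m[X13→φ3] = [30100, 33408, 42768, 14208]
r4 m[X14→φ0] = [6534, 9754, 3382, 5268]
r4 m[X14→φ1] = [14, 23, 13, 21]
r4 m[X10→φ3] = [1, 1, 1, 1]
r4 m[X9→φ2] = [8, 2, 6, 6]
r4 m[X9→φ4] = [5882, 9292, 5785, 3979]
r5 m[φ0→X11] = [137986, 138352, 115810, 78264]
r5 m[φ0→X14] = [14, 23, 13, 21]
r5 m[φ1→X13] = [430, 288, 396, 148]
r5 m[φ1→X14] = [33896, 47204, 18676, 24448]
r5 m[φ2→X13] = [70, 116, 108, 96]
r5 m[φ2→X9] = [107108, 180064, 106632, 76608]
r5 m[φ3→X13] = [24, 23, 11, 25]
r5 m[φ3→X10] = [464816, 792320, 415456, 643840]
r5 m[φ4→X9] = [8, 2, 6, 6]
r5 m[X11→φ0] = [1, 1, 1, 1]
r5 m[X13→φ1] = [1680, 2668, 1188, 2400]
r5 m[X13→φ2] = [10320, 6624, 4356, 3700]
r5 m[X13→φ3] = [30100, 33408, 42768, 14208]
r5 m[X14→φ0] = [6534, 9754, 3382, 5268]
r5 m[X14→φ1] = [14, 23, 13, 21]
r5 m[X10→φ3] = [1, 1, 1, 1]
r5 m[X9→φ2] = [8, 2, 6, 6]
r5 m[X9→φ4] = [5882, 9292, 5785, 3979]
r6 m[φ0→X11] = [137986, 138352, 115810, 78264]
r6 m[φ0→X14] = [14, 23, 13, 21]
r6 m[φ1→X13] = [430, 288, 396, 148]
r6 m[φ1→X14] = [33896, 47204, 18676, 24448]
r6 m[φ2→X13] = [70, 116, 108, 96]
r6 m[φ2→X9] = [107108, 180064, 106632, 76608]
r6 m[φ3→X13] = [24, 23, 11, 25]
r6 m[φ3→X10] = [464816, 792320, 415456, 643840]
r6 m[φ4→X9] = [8, 2, 6, 6]
r6 m[X11→φ0] = [1, 1, 1, 1]
r6 m[X13→φ1] = [1680, 2668, 1188, 2400]
r6 m[X13→φ2] = [10320, 6624, 4356, 3700]
r6 m[X13→φ3] = [30100, 33408, 42768, 14208]
r6 m[X14→φ0] = [33896, 47204, 18676, 24448]
r6 m[X14→φ1] = [14, 23, 13, 21]
r6 m[X10→φ3] = [1, 1, 1, 1]
r6 m[X9→φ2] = [8, 2, 6, 6]
r6 m[X9→φ4] = [107108, 180064, 106632, 76608]
r7 m[φ0→X11] = [684020, 676044, 574540, 381828]
r7 m[φ0→X14] = [14, 23, 13, 21]
r7 m[φ1→X13] = [430, 288, 396, 148]
r7 m[φ1→X14] = [33896, 47204, 18676, 24448]
r7 m[φ2→X13] = [70, 116, 108, 96]
r7 m[φ2→X9] = [107108, 180064, 106632, 76608]
r7 m[φ3→X13] = [24, 23, 11, 25]
r7 m[φ3→X10] = [464816, 792320, 415456, 643840]
r7 m[φ4→X9] = [8, 2, 6, 6]
r7 m[X11→φ0] = [1, 1, 1, 1]
r7 m[X13→φ1] = [1680, 2668, 1188, 2400]
r7 m[X13→φ2] = [10320, 6624, 4356, 3700]
r7 m[X13→φ3] = [30100, 33408, 42768, 14208]
r7 m[X14→φ0] = [33896, 47204, 18676, 24448]
r7 m[X14→φ1] = [14, 23, 13, 21]
r7 m[X10→φ3] = [1, 1, 1, 1]
r7 m[X9→φ2] = [8, 2, 6, 6]
r7 m[X9→φ4] = [107108, 180064, 106632, 76608]
r8 m[φ0→X11] = [684020, 676044, 574540, 381828]
r8 m[φ0→X14] = [14, 23, 13, 21]
r8 m[φ1→X13] = [430, 288, 396, 148]
r8 m[φ1→X14] = [33896, 47204, 18676, 24448]
r8 m[φ2→X13] = [70, 116, 108, 96]
r8 m[φ2→X9] = [107108, 180064, 106632, 76608]
r8 m[φ3→X13] = [24, 23, 11, 25]
r8 m[φ3→X10] = [464816, 792320, 415456, 643840]
r8 m[φ4→X9] = [8, 2, 6, 6]
r8 m[X11→φ0] = [1, 1, 1, 1]
r8 m[X13→φ1] = [1680, 2668, 1188, 2400]
r8 m[X13→φ2] = [10320, 6624, 4356, 3700]
r8 m[X13→φ3] = [30100, 33408, 42768, 14208]
r8 m[X14→φ0] = [33896, 47204, 18676, 24448]
r8 m[X14→φ1] = [14, 23, 13, 21]
r8 m[X10→φ3] = [1, 1, 1, 1]
r8 m[X9→φ2] = [8, 2, 6, 6]
r8 m[X9→φ4] = [107108, 180064, 106632, 76608]
fixed point reached at round 8
b[X9] = ⊗ incoming = [856864, 360128, 639792, 459648]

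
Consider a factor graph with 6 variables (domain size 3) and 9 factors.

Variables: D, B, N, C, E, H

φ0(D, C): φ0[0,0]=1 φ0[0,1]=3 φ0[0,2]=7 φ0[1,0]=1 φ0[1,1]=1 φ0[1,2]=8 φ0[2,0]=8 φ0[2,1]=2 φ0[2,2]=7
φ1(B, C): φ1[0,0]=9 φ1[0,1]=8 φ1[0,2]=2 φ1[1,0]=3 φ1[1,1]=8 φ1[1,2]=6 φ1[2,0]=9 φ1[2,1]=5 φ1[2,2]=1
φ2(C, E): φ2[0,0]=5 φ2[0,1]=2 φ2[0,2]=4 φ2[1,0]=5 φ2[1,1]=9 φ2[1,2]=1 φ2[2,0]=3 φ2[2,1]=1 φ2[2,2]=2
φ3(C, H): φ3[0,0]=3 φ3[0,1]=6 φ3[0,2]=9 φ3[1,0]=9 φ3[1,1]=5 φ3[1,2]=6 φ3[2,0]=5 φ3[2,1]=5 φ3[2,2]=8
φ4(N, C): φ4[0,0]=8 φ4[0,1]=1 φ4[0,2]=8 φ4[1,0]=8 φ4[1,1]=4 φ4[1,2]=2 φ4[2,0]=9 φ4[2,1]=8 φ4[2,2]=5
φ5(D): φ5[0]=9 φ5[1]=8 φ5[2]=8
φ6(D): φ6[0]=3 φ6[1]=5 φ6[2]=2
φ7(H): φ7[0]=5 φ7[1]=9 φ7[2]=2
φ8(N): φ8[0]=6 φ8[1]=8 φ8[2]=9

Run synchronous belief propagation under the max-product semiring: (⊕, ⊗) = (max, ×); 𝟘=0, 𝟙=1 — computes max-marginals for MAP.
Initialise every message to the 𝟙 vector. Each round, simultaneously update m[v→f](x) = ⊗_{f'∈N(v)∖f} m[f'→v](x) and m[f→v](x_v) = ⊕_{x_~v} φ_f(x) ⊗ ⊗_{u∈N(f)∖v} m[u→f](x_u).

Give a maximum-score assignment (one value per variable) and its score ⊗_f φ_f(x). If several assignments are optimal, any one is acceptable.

init: all messages = 𝟙 over 3 values
r1 m[φ0→D] = [7, 8, 8]
r1 m[φ0→C] = [8, 3, 8]
r1 m[φ1→B] = [9, 8, 9]
r1 m[φ1→C] = [9, 8, 6]
r1 m[φ2→C] = [5, 9, 3]
r1 m[φ2→E] = [5, 9, 4]
r1 m[φ3→C] = [9, 9, 8]
r1 m[φ3→H] = [9, 6, 9]
r1 m[φ4→N] = [8, 8, 9]
r1 m[φ4→C] = [9, 8, 8]
r1 m[φ5→D] = [9, 8, 8]
r1 m[φ6→D] = [3, 5, 2]
r1 m[φ7→H] = [5, 9, 2]
r1 m[φ8→N] = [6, 8, 9]
r1 m[D→φ0] = [1, 1, 1]
r1 m[D→φ5] = [1, 1, 1]
r1 m[D→φ6] = [1, 1, 1]
r1 m[B→φ1] = [1, 1, 1]
r1 m[N→φ4] = [1, 1, 1]
r1 m[N→φ8] = [1, 1, 1]
r1 m[C→φ0] = [1, 1, 1]
r1 m[C→φ1] = [1, 1, 1]
r1 m[C→φ2] = [1, 1, 1]
r1 m[C→φ3] = [1, 1, 1]
r1 m[C→φ4] = [1, 1, 1]
r1 m[E→φ2] = [1, 1, 1]
r1 m[H→φ3] = [1, 1, 1]
r1 m[H→φ7] = [1, 1, 1]
r2 m[φ0→D] = [7, 8, 8]
r2 m[φ0→C] = [8, 3, 8]
r2 m[φ1→B] = [9, 8, 9]
r2 m[φ1→C] = [9, 8, 6]
r2 m[φ2→C] = [5, 9, 3]
r2 m[φ2→E] = [5, 9, 4]
r2 m[φ3→C] = [9, 9, 8]
r2 m[φ3→H] = [9, 6, 9]
r2 m[φ4→N] = [8, 8, 9]
r2 m[φ4→C] = [9, 8, 8]
r2 m[φ5→D] = [9, 8, 8]
r2 m[φ6→D] = [3, 5, 2]
r2 m[φ7→H] = [5, 9, 2]
r2 m[φ8→N] = [6, 8, 9]
r2 m[D→φ0] = [27, 40, 16]
r2 m[D→φ5] = [21, 40, 16]
r2 m[D→φ6] = [63, 64, 64]
r2 m[B→φ1] = [1, 1, 1]
r2 m[N→φ4] = [6, 8, 9]
r2 m[N→φ8] = [8, 8, 9]
r2 m[C→φ0] = [3645, 5184, 1152]
r2 m[C→φ1] = [3240, 1944, 1536]
r2 m[C→φ2] = [5832, 1728, 3072]
r2 m[C→φ3] = [3240, 1728, 1152]
r2 m[C→φ4] = [3240, 1944, 1152]
r2 m[E→φ2] = [1, 1, 1]
r2 m[H→φ3] = [5, 9, 2]
r2 m[H→φ7] = [9, 6, 9]
r3 m[φ0→D] = [15552, 9216, 29160]
r3 m[φ0→C] = [128, 81, 320]
r3 m[φ1→B] = [29160, 15552, 29160]
r3 m[φ1→C] = [9, 8, 6]
r3 m[φ2→C] = [5, 9, 3]
r3 m[φ2→E] = [29160, 15552, 23328]
r3 m[φ3→C] = [54, 45, 45]
r3 m[φ3→H] = [15552, 19440, 29160]
r3 m[φ4→N] = [25920, 25920, 29160]
r3 m[φ4→C] = [81, 72, 48]
r3 m[φ5→D] = [9, 8, 8]
r3 m[φ6→D] = [3, 5, 2]
r3 m[φ7→H] = [5, 9, 2]
r3 m[φ8→N] = [6, 8, 9]
r3 m[D→φ0] = [27, 40, 16]
r3 m[D→φ5] = [21, 40, 16]
r3 m[D→φ6] = [63, 64, 64]
r3 m[B→φ1] = [1, 1, 1]
r3 m[N→φ4] = [6, 8, 9]
r3 m[N→φ8] = [8, 8, 9]
r3 m[C→φ0] = [3645, 5184, 1152]
r3 m[C→φ1] = [3240, 1944, 1536]
r3 m[C→φ2] = [5832, 1728, 3072]
r3 m[C→φ3] = [3240, 1728, 1152]
r3 m[C→φ4] = [3240, 1944, 1152]
r3 m[E→φ2] = [1, 1, 1]
r3 m[H→φ3] = [5, 9, 2]
r3 m[H→φ7] = [9, 6, 9]
r4 m[φ0→D] = [15552, 9216, 29160]
r4 m[φ0→C] = [128, 81, 320]
r4 m[φ1→B] = [29160, 15552, 29160]
r4 m[φ1→C] = [9, 8, 6]
r4 m[φ2→C] = [5, 9, 3]
r4 m[φ2→E] = [29160, 15552, 23328]
r4 m[φ3→C] = [54, 45, 45]
r4 m[φ3→H] = [15552, 19440, 29160]
r4 m[φ4→N] = [25920, 25920, 29160]
r4 m[φ4→C] = [81, 72, 48]
r4 m[φ5→D] = [9, 8, 8]
r4 m[φ6→D] = [3, 5, 2]
r4 m[φ7→H] = [5, 9, 2]
r4 m[φ8→N] = [6, 8, 9]
r4 m[D→φ0] = [27, 40, 16]
r4 m[D→φ5] = [46656, 46080, 58320]
r4 m[D→φ6] = [139968, 73728, 233280]
r4 m[B→φ1] = [1, 1, 1]
r4 m[N→φ4] = [6, 8, 9]
r4 m[N→φ8] = [25920, 25920, 29160]
r4 m[C→φ0] = [196830, 233280, 38880]
r4 m[C→φ1] = [2799360, 2361960, 2073600]
r4 m[C→φ2] = [5038848, 2099520, 4147200]
r4 m[C→φ3] = [466560, 419904, 276480]
r4 m[C→φ4] = [311040, 262440, 259200]
r4 m[E→φ2] = [1, 1, 1]
r4 m[H→φ3] = [5, 9, 2]
r4 m[H→φ7] = [15552, 19440, 29160]
r5 m[φ0→D] = [699840, 311040, 1574640]
r5 m[φ0→C] = [128, 81, 320]
r5 m[φ1→B] = [25194240, 18895680, 25194240]
r5 m[φ1→C] = [9, 8, 6]
r5 m[φ2→C] = [5, 9, 3]
r5 m[φ2→E] = [25194240, 18895680, 20155392]
r5 m[φ3→C] = [54, 45, 45]
r5 m[φ3→H] = [3779136, 2799360, 4199040]
r5 m[φ4→N] = [2488320, 2488320, 2799360]
r5 m[φ4→C] = [81, 72, 48]
r5 m[φ5→D] = [9, 8, 8]
r5 m[φ6→D] = [3, 5, 2]
r5 m[φ7→H] = [5, 9, 2]
r5 m[φ8→N] = [6, 8, 9]
r5 m[D→φ0] = [27, 40, 16]
r5 m[D→φ5] = [46656, 46080, 58320]
r5 m[D→φ6] = [139968, 73728, 233280]
r5 m[B→φ1] = [1, 1, 1]
r5 m[N→φ4] = [6, 8, 9]
r5 m[N→φ8] = [25920, 25920, 29160]
r5 m[C→φ0] = [196830, 233280, 38880]
r5 m[C→φ1] = [2799360, 2361960, 2073600]
r5 m[C→φ2] = [5038848, 2099520, 4147200]
r5 m[C→φ3] = [466560, 419904, 276480]
r5 m[C→φ4] = [311040, 262440, 259200]
r5 m[E→φ2] = [1, 1, 1]
r5 m[H→φ3] = [5, 9, 2]
r5 m[H→φ7] = [15552, 19440, 29160]
r6 m[φ0→D] = [699840, 311040, 1574640]
r6 m[φ0→C] = [128, 81, 320]
r6 m[φ1→B] = [25194240, 18895680, 25194240]
r6 m[φ1→C] = [9, 8, 6]
r6 m[φ2→C] = [5, 9, 3]
r6 m[φ2→E] = [25194240, 18895680, 20155392]
r6 m[φ3→C] = [54, 45, 45]
r6 m[φ3→H] = [3779136, 2799360, 4199040]
r6 m[φ4→N] = [2488320, 2488320, 2799360]
r6 m[φ4→C] = [81, 72, 48]
r6 m[φ5→D] = [9, 8, 8]
r6 m[φ6→D] = [3, 5, 2]
r6 m[φ7→H] = [5, 9, 2]
r6 m[φ8→N] = [6, 8, 9]
r6 m[D→φ0] = [27, 40, 16]
r6 m[D→φ5] = [2099520, 1555200, 3149280]
r6 m[D→φ6] = [6298560, 2488320, 12597120]
r6 m[B→φ1] = [1, 1, 1]
r6 m[N→φ4] = [6, 8, 9]
r6 m[N→φ8] = [2488320, 2488320, 2799360]
r6 m[C→φ0] = [196830, 233280, 38880]
r6 m[C→φ1] = [2799360, 2361960, 2073600]
r6 m[C→φ2] = [5038848, 2099520, 4147200]
r6 m[C→φ3] = [466560, 419904, 276480]
r6 m[C→φ4] = [311040, 262440, 259200]
r6 m[E→φ2] = [1, 1, 1]
r6 m[H→φ3] = [5, 9, 2]
r6 m[H→φ7] = [3779136, 2799360, 4199040]
r7 m[φ0→D] = [699840, 311040, 1574640]
r7 m[φ0→C] = [128, 81, 320]
r7 m[φ1→B] = [25194240, 18895680, 25194240]
r7 m[φ1→C] = [9, 8, 6]
r7 m[φ2→C] = [5, 9, 3]
r7 m[φ2→E] = [25194240, 18895680, 20155392]
r7 m[φ3→C] = [54, 45, 45]
r7 m[φ3→H] = [3779136, 2799360, 4199040]
r7 m[φ4→N] = [2488320, 2488320, 2799360]
r7 m[φ4→C] = [81, 72, 48]
r7 m[φ5→D] = [9, 8, 8]
r7 m[φ6→D] = [3, 5, 2]
r7 m[φ7→H] = [5, 9, 2]
r7 m[φ8→N] = [6, 8, 9]
r7 m[D→φ0] = [27, 40, 16]
r7 m[D→φ5] = [2099520, 1555200, 3149280]
r7 m[D→φ6] = [6298560, 2488320, 12597120]
r7 m[B→φ1] = [1, 1, 1]
r7 m[N→φ4] = [6, 8, 9]
r7 m[N→φ8] = [2488320, 2488320, 2799360]
r7 m[C→φ0] = [196830, 233280, 38880]
r7 m[C→φ1] = [2799360, 2361960, 2073600]
r7 m[C→φ2] = [5038848, 2099520, 4147200]
r7 m[C→φ3] = [466560, 419904, 276480]
r7 m[C→φ4] = [311040, 262440, 259200]
r7 m[E→φ2] = [1, 1, 1]
r7 m[H→φ3] = [5, 9, 2]
r7 m[H→φ7] = [3779136, 2799360, 4199040]
fixed point reached at round 7
traceback from D: (D=2, B=0, N=2, C=0, E=0, H=1), score=25194240

assignment: (D=2, B=0, N=2, C=0, E=0, H=1); score = 25194240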